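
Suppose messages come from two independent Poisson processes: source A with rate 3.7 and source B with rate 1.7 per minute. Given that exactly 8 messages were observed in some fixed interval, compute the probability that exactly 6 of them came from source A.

0.2872

Given the total, each event is independently from source A with probability p = λ_A/(λ_A+λ_B) = 3.7/5.4 ≈ 0.6852.
So K ~ Binomial(8, 3.7/5.4): P(K = 6) = C(8,6) · (3.7/5.4)^6 · (1.7/5.4)^2 ≈ 0.2872.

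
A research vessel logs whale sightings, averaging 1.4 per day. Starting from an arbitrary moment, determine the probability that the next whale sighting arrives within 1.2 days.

0.8136

Inter-arrival times are exponential with rate λ = 1.4 per day.
P(T ≤ 1.2) = 1 − e^(−λt) = 1 − e^(−1.4 × 1.2) = 1 − e^(−1.68) ≈ 0.8136.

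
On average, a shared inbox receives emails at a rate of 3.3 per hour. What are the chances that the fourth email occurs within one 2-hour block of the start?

0.8948

Over the interval, μ = 3.3 × 2 = 6.6 (a 2-hour block = 2 hours).
The fourth arrival falls in the interval iff at least 4 events occur there: P(S_4 ≤ t) = P(N ≥ 4) = 1 − P(N ≤ 3) ≈ 0.8948.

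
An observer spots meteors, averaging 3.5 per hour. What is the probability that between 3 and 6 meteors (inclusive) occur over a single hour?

With mean μ = 3.5 per hour,
P(3 ≤ N ≤ 6) = Σ_{j=3}^{6} e^(−3.5) · 3.5^j/j! ≈ 0.6139.

0.6139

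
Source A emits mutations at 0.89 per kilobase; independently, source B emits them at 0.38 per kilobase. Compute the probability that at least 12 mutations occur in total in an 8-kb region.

0.3216

Independent Poisson processes superpose: combined rate λ = 0.89 + 0.38 = 1.27 per kilobase.
Over the interval, μ = 1.27 × 8 = 10.16 (an 8-kb region = 8 kilobases).
P(N ≥ 12) = 1 − P(N ≤ 11) ≈ 0.3216.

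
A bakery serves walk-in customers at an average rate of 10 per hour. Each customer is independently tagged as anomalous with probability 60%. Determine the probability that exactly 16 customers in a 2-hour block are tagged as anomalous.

0.0543

Thinning: the customers that are tagged as anomalous themselves form a Poisson process with rate 0.6 × 10 = 6 per hour.
Over the interval, μ = 6 × 2 = 12 (a 2-hour block = 2 hours).
P(N = 16) = e^(−12) · 12^16/16! ≈ 0.0543.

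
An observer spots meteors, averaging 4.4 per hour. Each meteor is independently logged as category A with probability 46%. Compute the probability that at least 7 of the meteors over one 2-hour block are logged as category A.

Thinning: the meteors that are logged as category A themselves form a Poisson process with rate 0.46 × 4.4 = 2.024 per hour.
Over the interval, μ = 2.024 × 2 = 4.048 (a 2-hour block = 2 hours).
P(N ≥ 7) = 1 − P(N ≤ 6) ≈ 0.1157.

0.1157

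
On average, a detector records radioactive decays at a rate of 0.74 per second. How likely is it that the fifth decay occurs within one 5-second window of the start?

0.3128

Over the interval, μ = 0.74 × 5 = 3.7 (a 5-second window = 5 seconds).
The fifth arrival falls in the interval iff at least 5 events occur there: P(S_5 ≤ t) = P(N ≥ 5) = 1 − P(N ≤ 4) ≈ 0.3128.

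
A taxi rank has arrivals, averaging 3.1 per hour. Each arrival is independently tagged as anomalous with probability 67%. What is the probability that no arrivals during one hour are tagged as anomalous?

Thinning: the arrivals that are tagged as anomalous themselves form a Poisson process with rate 0.67 × 3.1 = 2.077 per hour.
So μ = 2.077.
P(N = 0) = e^(−2.077) · 2.077^0/0! ≈ 0.1253.

0.1253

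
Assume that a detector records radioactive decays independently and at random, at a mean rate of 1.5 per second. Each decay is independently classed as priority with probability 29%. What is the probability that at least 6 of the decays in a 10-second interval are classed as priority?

0.2717

Thinning: the decays that are classed as priority themselves form a Poisson process with rate 0.29 × 1.5 = 0.435 per second.
Over the interval, μ = 0.435 × 10 = 4.35 (a 10-second interval = 10 seconds).
P(N ≥ 6) = 1 − P(N ≤ 5) ≈ 0.2717.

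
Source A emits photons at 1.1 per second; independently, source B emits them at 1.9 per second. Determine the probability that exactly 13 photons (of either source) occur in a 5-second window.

Independent Poisson processes superpose: combined rate λ = 1.1 + 1.9 = 3 per second.
Over the interval, μ = 3 × 5 = 15 (a 5-second window = 5 seconds).
P(N = 13) = e^(−15) · 15^13/13! ≈ 0.0956.

0.0956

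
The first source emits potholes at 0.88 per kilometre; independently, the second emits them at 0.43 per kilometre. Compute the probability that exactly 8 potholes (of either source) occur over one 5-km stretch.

0.1202

Independent Poisson processes superpose: combined rate λ = 0.88 + 0.43 = 1.31 per kilometre.
Over the interval, μ = 1.31 × 5 = 6.55 (a 5-km stretch = 5 kilometres).
P(N = 8) = e^(−6.55) · 6.55^8/8! ≈ 0.1202.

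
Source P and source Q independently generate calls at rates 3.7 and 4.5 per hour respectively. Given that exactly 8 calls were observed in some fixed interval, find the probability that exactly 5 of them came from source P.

0.1731

Given the total, each event is independently from source P with probability p = λ_P/(λ_P+λ_Q) = 3.7/8.2 ≈ 0.4512.
So K ~ Binomial(8, 3.7/8.2): P(K = 5) = C(8,5) · (3.7/8.2)^5 · (4.5/8.2)^3 ≈ 0.1731.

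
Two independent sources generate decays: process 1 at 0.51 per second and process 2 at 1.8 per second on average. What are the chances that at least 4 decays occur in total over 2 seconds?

Independent Poisson processes superpose: combined rate λ = 0.51 + 1.8 = 2.31 per second.
Over the interval, μ = 2.31 × 2 = 4.62 (2 seconds).
P(N ≥ 4) = 1 − P(N ≤ 3) ≈ 0.6775.

0.6775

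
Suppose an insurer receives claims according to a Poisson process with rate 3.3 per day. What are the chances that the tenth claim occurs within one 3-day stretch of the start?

0.5295

Over the interval, μ = 3.3 × 3 = 9.9 (a 3-day stretch = 3 days).
The tenth arrival falls in the interval iff at least 10 events occur there: P(S_10 ≤ t) = P(N ≥ 10) = 1 − P(N ≤ 9) ≈ 0.5295.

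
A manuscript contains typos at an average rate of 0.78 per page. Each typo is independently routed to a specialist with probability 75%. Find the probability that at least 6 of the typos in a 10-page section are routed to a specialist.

0.5299

Thinning: the typos that are routed to a specialist themselves form a Poisson process with rate 0.75 × 0.78 = 0.585 per page.
Over the interval, μ = 0.585 × 10 = 5.85 (a 10-page section = 10 pages).
P(N ≥ 6) = 1 − P(N ≤ 5) ≈ 0.5299.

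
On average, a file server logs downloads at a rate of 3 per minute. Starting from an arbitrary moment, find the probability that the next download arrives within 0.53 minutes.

Inter-arrival times are exponential with rate λ = 3 per minute.
P(T ≤ 0.53) = 1 − e^(−λt) = 1 − e^(−3 × 0.53) = 1 − e^(−1.59) ≈ 0.7961.

0.7961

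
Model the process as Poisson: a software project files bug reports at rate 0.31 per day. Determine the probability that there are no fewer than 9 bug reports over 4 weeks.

0.5015

Over the interval, μ = 0.31 × 28 = 8.68 (4 weeks = 28 days).
P(N ≥ 9) = 1 − P(N ≤ 8) = 1 − Σ_{j=0}^{8} e^(−μ) μ^j/j! ≈ 0.5015.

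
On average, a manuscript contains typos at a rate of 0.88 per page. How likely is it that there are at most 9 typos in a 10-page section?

0.6137

Over the interval, μ = 0.88 × 10 = 8.8 (a 10-page section = 10 pages).
P(N ≤ 9) = Σ_{j=0}^{9} e^(−μ) μ^j/j! ≈ 0.6137.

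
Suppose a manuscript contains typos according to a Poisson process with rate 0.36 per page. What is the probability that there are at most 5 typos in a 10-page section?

Over the interval, μ = 0.36 × 10 = 3.6 (a 10-page section = 10 pages).
P(N ≤ 5) = Σ_{j=0}^{5} e^(−μ) μ^j/j! ≈ 0.8441.

0.8441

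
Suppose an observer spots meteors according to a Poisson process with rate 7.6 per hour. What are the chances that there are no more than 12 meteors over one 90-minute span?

0.6442

Over the interval, μ = 7.6 × 1.5 = 11.4 (a 90-minute span = 1.5 hours).
P(N ≤ 12) = Σ_{j=0}^{12} e^(−μ) μ^j/j! ≈ 0.6442.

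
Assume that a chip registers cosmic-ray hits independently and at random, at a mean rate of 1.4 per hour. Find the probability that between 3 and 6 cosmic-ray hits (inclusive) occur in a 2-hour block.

Over the interval, μ = 1.4 × 2 = 2.8 (a 2-hour block = 2 hours).
P(3 ≤ N ≤ 6) = Σ_{j=3}^{6} e^(−2.8) · 2.8^j/j! ≈ 0.5061.

0.5061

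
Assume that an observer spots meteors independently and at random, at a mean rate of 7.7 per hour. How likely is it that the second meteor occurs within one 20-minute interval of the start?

Over the interval, μ = 7.7 × 1/3 ≈ 2.56667 (a 20-minute interval = 1/3 hours).
The second arrival falls in the interval iff at least 2 events occur there: P(S_2 ≤ t) = P(N ≥ 2) = 1 − P(N ≤ 1) ≈ 0.7261.

0.7261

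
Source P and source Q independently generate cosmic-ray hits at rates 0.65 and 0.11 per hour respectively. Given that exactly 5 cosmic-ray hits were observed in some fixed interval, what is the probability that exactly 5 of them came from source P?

0.4576

Given the total, each event is independently from source P with probability p = λ_P/(λ_P+λ_Q) = 0.65/0.76 ≈ 0.8553.
So K ~ Binomial(5, 0.65/0.76): P(K = 5) = C(5,5) · (0.65/0.76)^5 · (0.11/0.76)^0 ≈ 0.4576.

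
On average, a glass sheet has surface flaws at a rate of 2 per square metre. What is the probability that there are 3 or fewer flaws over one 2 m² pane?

Over the interval, μ = 2 × 2 = 4 (a 2 m² pane = 2 square metres).
P(N ≤ 3) = Σ_{j=0}^{3} e^(−μ) μ^j/j! ≈ 0.4335.

0.4335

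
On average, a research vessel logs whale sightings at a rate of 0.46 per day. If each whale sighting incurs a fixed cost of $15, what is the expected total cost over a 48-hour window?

E[N] = 0.46 × 2 = 0.92 (a 48-hour window = 2 days); E[cost] = 0.92 × $15 = $13.8.

$13.8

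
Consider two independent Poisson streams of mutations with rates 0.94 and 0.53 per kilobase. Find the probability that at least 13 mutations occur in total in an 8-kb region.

Independent Poisson processes superpose: combined rate λ = 0.94 + 0.53 = 1.47 per kilobase.
Over the interval, μ = 1.47 × 8 = 11.76 (an 8-kb region = 8 kilobases).
P(N ≥ 13) = 1 − P(N ≤ 12) ≈ 0.3966.

0.3966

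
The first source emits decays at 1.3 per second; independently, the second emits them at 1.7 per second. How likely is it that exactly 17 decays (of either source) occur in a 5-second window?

0.0847

Independent Poisson processes superpose: combined rate λ = 1.3 + 1.7 = 3 per second.
Over the interval, μ = 3 × 5 = 15 (a 5-second window = 5 seconds).
P(N = 17) = e^(−15) · 15^17/17! ≈ 0.0847.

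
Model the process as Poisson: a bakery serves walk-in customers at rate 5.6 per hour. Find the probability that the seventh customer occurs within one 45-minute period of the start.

Over the interval, μ = 5.6 × 0.75 = 4.2 (a 45-minute period = 0.75 hours).
The seventh arrival falls in the interval iff at least 7 events occur there: P(S_7 ≤ t) = P(N ≥ 7) = 1 − P(N ≤ 6) ≈ 0.1325.

0.1325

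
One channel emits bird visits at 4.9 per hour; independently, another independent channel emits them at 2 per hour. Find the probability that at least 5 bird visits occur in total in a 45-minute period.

0.5897

Independent Poisson processes superpose: combined rate λ = 4.9 + 2 = 6.9 per hour.
Over the interval, μ = 6.9 × 0.75 = 5.175 (a 45-minute period = 0.75 hours).
P(N ≥ 5) = 1 − P(N ≤ 4) ≈ 0.5897.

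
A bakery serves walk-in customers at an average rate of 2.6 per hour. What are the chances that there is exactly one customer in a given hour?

With mean μ = 2.6 per hour,
P(N = 1) = e^(−μ) μ^1/1! = e^(−2.6) · 2.6^1/1 ≈ 0.1931.

0.1931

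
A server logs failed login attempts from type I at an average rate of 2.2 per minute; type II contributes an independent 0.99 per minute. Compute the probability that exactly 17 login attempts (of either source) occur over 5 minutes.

Independent Poisson processes superpose: combined rate λ = 2.2 + 0.99 = 3.19 per minute.
Over the interval, μ = 3.19 × 5 = 15.95 (5 minutes).
P(N = 17) = e^(−15.95) · 15.95^17/17! ≈ 0.0931.

0.0931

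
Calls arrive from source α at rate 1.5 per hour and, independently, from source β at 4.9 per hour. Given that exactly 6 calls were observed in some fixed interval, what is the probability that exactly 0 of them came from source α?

0.2014

Given the total, each event is independently from source α with probability p = λ_α/(λ_α+λ_β) = 1.5/6.4 ≈ 0.2344.
So K ~ Binomial(6, 1.5/6.4): P(K = 0) = C(6,0) · (1.5/6.4)^0 · (4.9/6.4)^6 ≈ 0.2014.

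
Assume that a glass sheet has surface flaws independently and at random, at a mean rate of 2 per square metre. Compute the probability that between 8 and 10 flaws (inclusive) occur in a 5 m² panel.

Over the interval, μ = 2 × 5 = 10 (a 5 m² panel = 5 square metres).
P(8 ≤ N ≤ 10) = Σ_{j=8}^{10} e^(−10) · 10^j/j! ≈ 0.3628.

0.3628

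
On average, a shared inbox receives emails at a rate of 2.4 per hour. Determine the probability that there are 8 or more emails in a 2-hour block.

0.1133

Over the interval, μ = 2.4 × 2 = 4.8 (a 2-hour block = 2 hours).
P(N ≥ 8) = 1 − P(N ≤ 7) = 1 − Σ_{j=0}^{7} e^(−μ) μ^j/j! ≈ 0.1133.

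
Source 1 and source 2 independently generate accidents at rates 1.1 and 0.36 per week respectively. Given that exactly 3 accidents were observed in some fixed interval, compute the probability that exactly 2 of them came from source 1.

0.4199

Given the total, each event is independently from source 1 with probability p = λ_1/(λ_1+λ_2) = 1.1/1.46 ≈ 0.7534.
So K ~ Binomial(3, 1.1/1.46): P(K = 2) = C(3,2) · (1.1/1.46)^2 · (0.36/1.46)^1 ≈ 0.4199.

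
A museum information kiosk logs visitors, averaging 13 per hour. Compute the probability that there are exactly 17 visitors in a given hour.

0.0550

With mean μ = 13 per hour,
P(N = 17) = e^(−μ) μ^17/17! = e^(−13) · 13^17/355687428096000 ≈ 0.0550.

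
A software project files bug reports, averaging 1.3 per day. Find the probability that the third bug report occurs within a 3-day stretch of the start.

Over the interval, μ = 1.3 × 3 = 3.9 (a 3-day stretch = 3 days).
The third arrival falls in the interval iff at least 3 events occur there: P(S_3 ≤ t) = P(N ≥ 3) = 1 − P(N ≤ 2) ≈ 0.7469.

0.7469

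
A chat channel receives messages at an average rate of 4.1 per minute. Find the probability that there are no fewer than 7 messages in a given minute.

0.1214

With mean μ = 4.1 per minute,
P(N ≥ 7) = 1 − P(N ≤ 6) = 1 − Σ_{j=0}^{6} e^(−μ) μ^j/j! ≈ 0.1214.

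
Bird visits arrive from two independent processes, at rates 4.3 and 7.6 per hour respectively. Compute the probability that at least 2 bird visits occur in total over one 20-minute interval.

0.9059

Independent Poisson processes superpose: combined rate λ = 4.3 + 7.6 = 11.9 per hour.
Over the interval, μ = 11.9 × 1/3 ≈ 3.96667 (a 20-minute interval = 1/3 hours).
P(N ≥ 2) = 1 − P(N ≤ 1) ≈ 0.9059.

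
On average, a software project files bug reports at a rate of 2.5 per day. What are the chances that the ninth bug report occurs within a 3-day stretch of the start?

0.3380

Over the interval, μ = 2.5 × 3 = 7.5 (a 3-day stretch = 3 days).
The ninth arrival falls in the interval iff at least 9 events occur there: P(S_9 ≤ t) = P(N ≥ 9) = 1 − P(N ≤ 8) ≈ 0.3380.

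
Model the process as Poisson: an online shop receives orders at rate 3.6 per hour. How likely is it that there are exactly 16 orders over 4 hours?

0.0911

Over the interval, μ = 3.6 × 4 = 14.4 (4 hours).
P(N = 16) = e^(−μ) μ^16/16! = e^(−14.4) · 14.4^16/20922789888000 ≈ 0.0911.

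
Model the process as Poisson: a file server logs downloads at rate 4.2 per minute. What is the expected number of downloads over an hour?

252

E[N] = λt = 4.2 × 60 = 252 (an hour = 60 minutes).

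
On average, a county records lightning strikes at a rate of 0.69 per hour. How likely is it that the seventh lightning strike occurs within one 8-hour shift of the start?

Over the interval, μ = 0.69 × 8 = 5.52 (an 8-hour shift = 8 hours).
The seventh arrival falls in the interval iff at least 7 events occur there: P(S_7 ≤ t) = P(N ≥ 7) = 1 − P(N ≤ 6) ≈ 0.3171.

0.3171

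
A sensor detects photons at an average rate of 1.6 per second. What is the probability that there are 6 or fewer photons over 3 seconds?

Over the interval, μ = 1.6 × 3 = 4.8 (3 seconds).
P(N ≤ 6) = Σ_{j=0}^{6} e^(−μ) μ^j/j! ≈ 0.7908.

0.7908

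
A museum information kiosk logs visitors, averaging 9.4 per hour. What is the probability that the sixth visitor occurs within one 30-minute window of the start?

Over the interval, μ = 9.4 × 0.5 = 4.7 (a 30-minute window = 0.5 hours).
The sixth arrival falls in the interval iff at least 6 events occur there: P(S_6 ≤ t) = P(N ≥ 6) = 1 − P(N ≤ 5) ≈ 0.3316.

0.3316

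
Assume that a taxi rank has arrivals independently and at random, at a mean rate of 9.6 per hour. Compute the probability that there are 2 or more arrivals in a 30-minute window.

0.9523

Over the interval, μ = 9.6 × 0.5 = 4.8 (a 30-minute window = 0.5 hours).
P(N ≥ 2) = 1 − P(N ≤ 1) = 1 − Σ_{j=0}^{1} e^(−μ) μ^j/j! ≈ 0.9523.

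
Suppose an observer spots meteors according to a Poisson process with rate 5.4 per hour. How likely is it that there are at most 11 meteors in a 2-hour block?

0.6031

Over the interval, μ = 5.4 × 2 = 10.8 (a 2-hour block = 2 hours).
P(N ≤ 11) = Σ_{j=0}^{11} e^(−μ) μ^j/j! ≈ 0.6031.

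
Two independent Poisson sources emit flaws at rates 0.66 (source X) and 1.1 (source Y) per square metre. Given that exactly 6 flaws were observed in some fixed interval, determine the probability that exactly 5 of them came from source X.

0.0278

Given the total, each event is independently from source X with probability p = λ_X/(λ_X+λ_Y) = 0.66/1.76 = 0.3750.
So K ~ Binomial(6, 0.66/1.76): P(K = 5) = C(6,5) · (0.66/1.76)^5 · (1.1/1.76)^1 ≈ 0.0278.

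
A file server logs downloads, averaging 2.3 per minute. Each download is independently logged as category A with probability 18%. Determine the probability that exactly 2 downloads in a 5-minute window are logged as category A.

Thinning: the downloads that are logged as category A themselves form a Poisson process with rate 0.18 × 2.3 = 0.414 per minute.
Over the interval, μ = 0.414 × 5 = 2.07 (a 5-minute window = 5 minutes).
P(N = 2) = e^(−2.07) · 2.07^2/2! ≈ 0.2703.

0.2703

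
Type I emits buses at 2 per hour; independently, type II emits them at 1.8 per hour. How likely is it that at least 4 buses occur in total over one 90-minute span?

Independent Poisson processes superpose: combined rate λ = 2 + 1.8 = 3.8 per hour.
Over the interval, μ = 3.8 × 1.5 = 5.7 (a 90-minute span = 1.5 hours).
P(N ≥ 4) = 1 − P(N ≤ 3) ≈ 0.8200.

0.8200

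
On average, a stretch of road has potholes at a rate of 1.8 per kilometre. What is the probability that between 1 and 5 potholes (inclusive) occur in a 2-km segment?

Over the interval, μ = 1.8 × 2 = 3.6 (a 2-km segment = 2 kilometres).
P(1 ≤ N ≤ 5) = Σ_{j=1}^{5} e^(−3.6) · 3.6^j/j! ≈ 0.8168.

0.8168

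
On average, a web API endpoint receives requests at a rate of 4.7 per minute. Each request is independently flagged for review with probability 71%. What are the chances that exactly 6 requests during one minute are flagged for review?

Thinning: the requests that are flagged for review themselves form a Poisson process with rate 0.71 × 4.7 = 3.337 per minute.
So μ = 3.337.
P(N = 6) = e^(−3.337) · 3.337^6/6! ≈ 0.0682.

0.0682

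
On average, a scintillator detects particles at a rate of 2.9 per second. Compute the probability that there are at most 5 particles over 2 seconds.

0.4783

Over the interval, μ = 2.9 × 2 = 5.8 (2 seconds).
P(N ≤ 5) = Σ_{j=0}^{5} e^(−μ) μ^j/j! ≈ 0.4783.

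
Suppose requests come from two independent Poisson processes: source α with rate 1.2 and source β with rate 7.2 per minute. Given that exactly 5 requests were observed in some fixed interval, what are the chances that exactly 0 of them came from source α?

0.4627

Given the total, each event is independently from source α with probability p = λ_α/(λ_α+λ_β) = 1.2/8.4 ≈ 0.1429.
So K ~ Binomial(5, 1.2/8.4): P(K = 0) = C(5,0) · (1.2/8.4)^0 · (7.2/8.4)^5 ≈ 0.4627.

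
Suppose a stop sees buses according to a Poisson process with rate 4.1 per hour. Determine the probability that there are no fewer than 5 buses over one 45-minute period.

Over the interval, μ = 4.1 × 0.75 = 3.075 (a 45-minute period = 0.75 hours).
P(N ≥ 5) = 1 − P(N ≤ 4) = 1 − Σ_{j=0}^{4} e^(−μ) μ^j/j! ≈ 0.1975.

0.1975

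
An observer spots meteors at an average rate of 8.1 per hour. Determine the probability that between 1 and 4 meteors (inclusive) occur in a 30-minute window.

0.6016

Over the interval, μ = 8.1 × 0.5 = 4.05 (a 30-minute window = 0.5 hours).
P(1 ≤ N ≤ 4) = Σ_{j=1}^{4} e^(−4.05) · 4.05^j/j! ≈ 0.6016.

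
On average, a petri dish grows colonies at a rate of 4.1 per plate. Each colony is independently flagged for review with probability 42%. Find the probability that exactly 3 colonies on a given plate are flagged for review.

0.1521

Thinning: the colonies that are flagged for review themselves form a Poisson process with rate 0.42 × 4.1 = 1.722 per plate.
So μ = 1.722.
P(N = 3) = e^(−1.722) · 1.722^3/3! ≈ 0.1521.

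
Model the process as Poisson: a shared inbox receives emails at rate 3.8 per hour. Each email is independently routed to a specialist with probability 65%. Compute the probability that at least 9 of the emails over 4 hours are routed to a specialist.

0.6535

Thinning: the emails that are routed to a specialist themselves form a Poisson process with rate 0.65 × 3.8 = 2.47 per hour.
Over the interval, μ = 2.47 × 4 = 9.88 (4 hours).
P(N ≥ 9) = 1 − P(N ≤ 8) ≈ 0.6535.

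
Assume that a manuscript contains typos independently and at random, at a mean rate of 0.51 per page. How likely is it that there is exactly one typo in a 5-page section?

0.1991

Over the interval, μ = 0.51 × 5 = 2.55 (a 5-page section = 5 pages).
P(N = 1) = e^(−μ) μ^1/1! = e^(−2.55) · 2.55^1/1 ≈ 0.1991.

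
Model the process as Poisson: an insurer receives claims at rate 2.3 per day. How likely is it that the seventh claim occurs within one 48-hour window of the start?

Over the interval, μ = 2.3 × 2 = 4.6 (a 48-hour window = 2 days).
The seventh arrival falls in the interval iff at least 7 events occur there: P(S_7 ≤ t) = P(N ≥ 7) = 1 − P(N ≤ 6) ≈ 0.1820.

0.1820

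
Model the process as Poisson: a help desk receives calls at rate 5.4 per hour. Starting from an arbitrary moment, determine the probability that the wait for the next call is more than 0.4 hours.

The wait for the next event is exponential with rate λ = 5.4 per hour.
P(T > 0.4) = e^(−λt) = e^(−5.4 × 0.4) = e^(−2.16) ≈ 0.1153.

0.1153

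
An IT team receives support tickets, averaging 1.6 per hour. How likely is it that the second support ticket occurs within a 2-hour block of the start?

0.8288

Over the interval, μ = 1.6 × 2 = 3.2 (a 2-hour block = 2 hours).
The second arrival falls in the interval iff at least 2 events occur there: P(S_2 ≤ t) = P(N ≥ 2) = 1 − P(N ≤ 1) ≈ 0.8288.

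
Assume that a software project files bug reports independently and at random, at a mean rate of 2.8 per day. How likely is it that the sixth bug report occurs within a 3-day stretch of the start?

0.8427

Over the interval, μ = 2.8 × 3 = 8.4 (a 3-day stretch = 3 days).
The sixth arrival falls in the interval iff at least 6 events occur there: P(S_6 ≤ t) = P(N ≥ 6) = 1 − P(N ≤ 5) ≈ 0.8427.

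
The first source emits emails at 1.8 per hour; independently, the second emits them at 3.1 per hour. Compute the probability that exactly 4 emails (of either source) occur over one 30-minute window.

0.1295

Independent Poisson processes superpose: combined rate λ = 1.8 + 3.1 = 4.9 per hour.
Over the interval, μ = 4.9 × 0.5 = 2.45 (a 30-minute window = 0.5 hours).
P(N = 4) = e^(−2.45) · 2.45^4/4! ≈ 0.1295.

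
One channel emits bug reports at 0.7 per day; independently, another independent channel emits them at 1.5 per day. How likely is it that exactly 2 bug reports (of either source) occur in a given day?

Independent Poisson processes superpose: combined rate λ = 0.7 + 1.5 = 2.2 per day.
So μ = 2.2.
P(N = 2) = e^(−2.2) · 2.2^2/2! ≈ 0.2681.

0.2681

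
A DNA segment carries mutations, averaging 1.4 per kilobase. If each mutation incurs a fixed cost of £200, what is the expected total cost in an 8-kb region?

E[N] = 1.4 × 8 = 11.2 (an 8-kb region = 8 kilobases); E[cost] = 11.2 × £200 = £2240.

£2240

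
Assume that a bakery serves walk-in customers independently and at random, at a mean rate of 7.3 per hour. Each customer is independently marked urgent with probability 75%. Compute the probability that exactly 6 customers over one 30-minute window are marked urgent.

0.0378

Thinning: the customers that are marked urgent themselves form a Poisson process with rate 0.75 × 7.3 = 5.475 per hour.
Over the interval, μ = 5.475 × 0.5 = 2.7375 (a 30-minute window = 0.5 hours).
P(N = 6) = e^(−2.7375) · 2.7375^6/6! ≈ 0.0378.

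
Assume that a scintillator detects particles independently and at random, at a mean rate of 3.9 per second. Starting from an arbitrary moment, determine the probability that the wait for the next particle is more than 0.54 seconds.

The wait for the next event is exponential with rate λ = 3.9 per second.
P(T > 0.54) = e^(−λt) = e^(−3.9 × 0.54) = e^(−2.106) ≈ 0.1217.

0.1217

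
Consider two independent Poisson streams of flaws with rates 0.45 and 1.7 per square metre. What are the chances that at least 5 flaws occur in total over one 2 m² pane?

Independent Poisson processes superpose: combined rate λ = 0.45 + 1.7 = 2.15 per square metre.
Over the interval, μ = 2.15 × 2 = 4.3 (a 2 m² pane = 2 square metres).
P(N ≥ 5) = 1 − P(N ≤ 4) ≈ 0.4296.

0.4296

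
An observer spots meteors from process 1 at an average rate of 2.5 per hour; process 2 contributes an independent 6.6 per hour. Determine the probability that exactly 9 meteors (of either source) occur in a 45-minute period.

0.0962

Independent Poisson processes superpose: combined rate λ = 2.5 + 6.6 = 9.1 per hour.
Over the interval, μ = 9.1 × 0.75 = 6.825 (a 45-minute period = 0.75 hours).
P(N = 9) = e^(−6.825) · 6.825^9/9! ≈ 0.0962.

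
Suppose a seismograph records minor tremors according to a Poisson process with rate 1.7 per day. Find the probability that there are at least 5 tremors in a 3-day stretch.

0.5769

Over the interval, μ = 1.7 × 3 = 5.1 (a 3-day stretch = 3 days).
P(N ≥ 5) = 1 − P(N ≤ 4) = 1 − Σ_{j=0}^{4} e^(−μ) μ^j/j! ≈ 0.5769.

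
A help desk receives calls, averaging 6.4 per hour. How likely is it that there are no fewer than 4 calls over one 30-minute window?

Over the interval, μ = 6.4 × 0.5 = 3.2 (a 30-minute window = 0.5 hours).
P(N ≥ 4) = 1 − P(N ≤ 3) = 1 − Σ_{j=0}^{3} e^(−μ) μ^j/j! ≈ 0.3975.

0.3975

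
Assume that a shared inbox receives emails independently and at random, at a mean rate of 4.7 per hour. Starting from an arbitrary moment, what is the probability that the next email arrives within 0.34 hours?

Inter-arrival times are exponential with rate λ = 4.7 per hour.
P(T ≤ 0.34) = 1 − e^(−λt) = 1 − e^(−4.7 × 0.34) = 1 − e^(−1.598) ≈ 0.7977.

0.7977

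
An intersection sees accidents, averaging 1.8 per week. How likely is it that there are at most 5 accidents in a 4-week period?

0.2759

Over the interval, μ = 1.8 × 4 = 7.2 (a 4-week period = 4 weeks).
P(N ≤ 5) = Σ_{j=0}^{5} e^(−μ) μ^j/j! ≈ 0.2759.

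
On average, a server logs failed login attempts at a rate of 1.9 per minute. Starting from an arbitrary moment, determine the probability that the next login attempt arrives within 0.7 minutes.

0.7355

Inter-arrival times are exponential with rate λ = 1.9 per minute.
P(T ≤ 0.7) = 1 − e^(−λt) = 1 − e^(−1.9 × 0.7) = 1 − e^(−1.33) ≈ 0.7355.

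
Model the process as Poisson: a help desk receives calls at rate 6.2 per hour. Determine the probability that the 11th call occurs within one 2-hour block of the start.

Over the interval, μ = 6.2 × 2 = 12.4 (a 2-hour block = 2 hours).
The 11th arrival falls in the interval iff at least 11 events occur there: P(S_11 ≤ t) = P(N ≥ 11) = 1 − P(N ≤ 10) ≈ 0.6933.

0.6933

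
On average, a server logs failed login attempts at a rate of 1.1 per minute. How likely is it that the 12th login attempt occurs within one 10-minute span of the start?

Over the interval, μ = 1.1 × 10 = 11 (a 10-minute span = 10 minutes).
The 12th arrival falls in the interval iff at least 12 events occur there: P(S_12 ≤ t) = P(N ≥ 12) = 1 − P(N ≤ 11) ≈ 0.4207.

0.4207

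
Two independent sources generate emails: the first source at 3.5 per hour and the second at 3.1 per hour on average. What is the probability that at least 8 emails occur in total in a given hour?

0.3419

Independent Poisson processes superpose: combined rate λ = 3.5 + 3.1 = 6.6 per hour.
So μ = 6.6.
P(N ≥ 8) = 1 − P(N ≤ 7) ≈ 0.3419.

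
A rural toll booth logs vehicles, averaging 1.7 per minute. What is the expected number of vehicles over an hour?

E[N] = λt = 1.7 × 60 = 102 (an hour = 60 minutes).

102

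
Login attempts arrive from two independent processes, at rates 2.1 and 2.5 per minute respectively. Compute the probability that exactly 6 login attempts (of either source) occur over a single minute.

Independent Poisson processes superpose: combined rate λ = 2.1 + 2.5 = 4.6 per minute.
So μ = 4.6.
P(N = 6) = e^(−4.6) · 4.6^6/6! ≈ 0.1323.

0.1323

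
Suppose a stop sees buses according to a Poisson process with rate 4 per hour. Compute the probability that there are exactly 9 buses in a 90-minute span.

Over the interval, μ = 4 × 1.5 = 6 (a 90-minute span = 1.5 hours).
P(N = 9) = e^(−μ) μ^9/9! = e^(−6) · 6^9/362880 ≈ 0.0688.

0.0688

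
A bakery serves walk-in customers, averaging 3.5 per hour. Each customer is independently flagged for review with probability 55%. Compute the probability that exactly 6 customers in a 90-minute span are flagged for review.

0.0449

Thinning: the customers that are flagged for review themselves form a Poisson process with rate 0.55 × 3.5 = 1.925 per hour.
Over the interval, μ = 1.925 × 1.5 = 2.8875 (a 90-minute span = 1.5 hours).
P(N = 6) = e^(−2.8875) · 2.8875^6/6! ≈ 0.0449.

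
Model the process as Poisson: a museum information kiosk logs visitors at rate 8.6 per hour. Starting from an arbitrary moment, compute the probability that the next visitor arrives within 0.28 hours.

Inter-arrival times are exponential with rate λ = 8.6 per hour.
P(T ≤ 0.28) = 1 − e^(−λt) = 1 − e^(−8.6 × 0.28) = 1 − e^(−2.408) ≈ 0.9100.

0.9100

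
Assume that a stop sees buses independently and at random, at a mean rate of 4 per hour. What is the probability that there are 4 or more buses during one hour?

0.5665

With mean μ = 4 per hour,
P(N ≥ 4) = 1 − P(N ≤ 3) = 1 − Σ_{j=0}^{3} e^(−μ) μ^j/j! ≈ 0.5665.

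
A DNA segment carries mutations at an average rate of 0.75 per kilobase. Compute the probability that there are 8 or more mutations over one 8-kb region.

0.2560

Over the interval, μ = 0.75 × 8 = 6 (an 8-kb region = 8 kilobases).
P(N ≥ 8) = 1 − P(N ≤ 7) = 1 − Σ_{j=0}^{7} e^(−μ) μ^j/j! ≈ 0.2560.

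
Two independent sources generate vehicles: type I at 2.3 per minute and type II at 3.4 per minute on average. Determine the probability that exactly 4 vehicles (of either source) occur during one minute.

0.1472

Independent Poisson processes superpose: combined rate λ = 2.3 + 3.4 = 5.7 per minute.
So μ = 5.7.
P(N = 4) = e^(−5.7) · 5.7^4/4! ≈ 0.1472.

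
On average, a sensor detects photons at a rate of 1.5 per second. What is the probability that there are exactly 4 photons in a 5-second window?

Over the interval, μ = 1.5 × 5 = 7.5 (a 5-second window = 5 seconds).
P(N = 4) = e^(−μ) μ^4/4! = e^(−7.5) · 7.5^4/24 ≈ 0.0729.

0.0729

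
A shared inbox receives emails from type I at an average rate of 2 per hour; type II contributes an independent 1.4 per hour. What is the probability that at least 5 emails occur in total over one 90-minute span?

Independent Poisson processes superpose: combined rate λ = 2 + 1.4 = 3.4 per hour.
Over the interval, μ = 3.4 × 1.5 = 5.1 (a 90-minute span = 1.5 hours).
P(N ≥ 5) = 1 − P(N ≤ 4) ≈ 0.5769.

0.5769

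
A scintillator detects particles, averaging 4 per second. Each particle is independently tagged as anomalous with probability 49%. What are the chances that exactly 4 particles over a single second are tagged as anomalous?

Thinning: the particles that are tagged as anomalous themselves form a Poisson process with rate 0.49 × 4 = 1.96 per second.
So μ = 1.96.
P(N = 4) = e^(−1.96) · 1.96^4/4! ≈ 0.0866.

0.0866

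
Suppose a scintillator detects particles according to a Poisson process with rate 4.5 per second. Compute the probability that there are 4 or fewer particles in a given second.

0.5321

With mean μ = 4.5 per second,
P(N ≤ 4) = Σ_{j=0}^{4} e^(−μ) μ^j/j! ≈ 0.5321.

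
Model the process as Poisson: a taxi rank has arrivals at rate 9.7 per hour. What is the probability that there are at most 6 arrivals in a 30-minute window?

Over the interval, μ = 9.7 × 0.5 = 4.85 (a 30-minute window = 0.5 hours).
P(N ≤ 6) = Σ_{j=0}^{6} e^(−μ) μ^j/j! ≈ 0.7838.

0.7838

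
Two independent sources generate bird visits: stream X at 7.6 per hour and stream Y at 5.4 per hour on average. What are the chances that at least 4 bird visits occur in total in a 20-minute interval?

Independent Poisson processes superpose: combined rate λ = 7.6 + 5.4 = 13 per hour.
Over the interval, μ = 13 × 1/3 ≈ 4.33333 (a 20-minute interval = 1/3 hours).
P(N ≥ 4) = 1 − P(N ≤ 3) ≈ 0.6288.

0.6288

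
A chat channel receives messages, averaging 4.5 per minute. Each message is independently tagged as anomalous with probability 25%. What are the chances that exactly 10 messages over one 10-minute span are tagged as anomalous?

Thinning: the messages that are tagged as anomalous themselves form a Poisson process with rate 0.25 × 4.5 = 1.125 per minute.
Over the interval, μ = 1.125 × 10 = 11.25 (a 10-minute span = 10 minutes).
P(N = 10) = e^(−11.25) · 11.25^10/10! ≈ 0.1164.

0.1164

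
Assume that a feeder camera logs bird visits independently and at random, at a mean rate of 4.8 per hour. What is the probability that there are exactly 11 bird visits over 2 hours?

Over the interval, μ = 4.8 × 2 = 9.6 (2 hours).
P(N = 11) = e^(−μ) μ^11/11! = e^(−9.6) · 9.6^11/39916800 ≈ 0.1083.

0.1083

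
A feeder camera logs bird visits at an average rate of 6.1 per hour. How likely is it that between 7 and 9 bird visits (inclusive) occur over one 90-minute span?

0.3742

Over the interval, μ = 6.1 × 1.5 = 9.15 (a 90-minute span = 1.5 hours).
P(7 ≤ N ≤ 9) = Σ_{j=7}^{9} e^(−9.15) · 9.15^j/j! ≈ 0.3742.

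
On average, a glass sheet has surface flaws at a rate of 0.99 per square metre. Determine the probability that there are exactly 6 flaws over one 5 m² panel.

Over the interval, μ = 0.99 × 5 = 4.95 (a 5 m² panel = 5 square metres).
P(N = 6) = e^(−μ) μ^6/6! = e^(−4.95) · 4.95^6/720 ≈ 0.1447.

0.1447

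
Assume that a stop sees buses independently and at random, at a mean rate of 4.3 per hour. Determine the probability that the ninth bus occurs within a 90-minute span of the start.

Over the interval, μ = 4.3 × 1.5 = 6.45 (a 90-minute span = 1.5 hours).
The ninth arrival falls in the interval iff at least 9 events occur there: P(S_9 ≤ t) = P(N ≥ 9) = 1 − P(N ≤ 8) ≈ 0.2025.

0.2025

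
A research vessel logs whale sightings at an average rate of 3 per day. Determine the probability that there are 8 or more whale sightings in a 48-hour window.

Over the interval, μ = 3 × 2 = 6 (a 48-hour window = 2 days).
P(N ≥ 8) = 1 − P(N ≤ 7) = 1 − Σ_{j=0}^{7} e^(−μ) μ^j/j! ≈ 0.2560.

0.2560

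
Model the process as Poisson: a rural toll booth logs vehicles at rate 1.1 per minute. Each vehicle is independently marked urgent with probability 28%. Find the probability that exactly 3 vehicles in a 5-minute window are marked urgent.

Thinning: the vehicles that are marked urgent themselves form a Poisson process with rate 0.28 × 1.1 = 0.308 per minute.
Over the interval, μ = 0.308 × 5 = 1.54 (a 5-minute window = 5 minutes).
P(N = 3) = e^(−1.54) · 1.54^3/3! ≈ 0.1305.

0.1305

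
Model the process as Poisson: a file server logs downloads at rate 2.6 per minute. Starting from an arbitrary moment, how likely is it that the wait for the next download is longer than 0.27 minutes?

The wait for the next event is exponential with rate λ = 2.6 per minute.
P(T > 0.27) = e^(−λt) = e^(−2.6 × 0.27) = e^(−0.702) ≈ 0.4956.

0.4956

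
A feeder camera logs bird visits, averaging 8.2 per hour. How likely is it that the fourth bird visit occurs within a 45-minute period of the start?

Over the interval, μ = 8.2 × 0.75 = 6.15 (a 45-minute period = 0.75 hours).
The fourth arrival falls in the interval iff at least 4 events occur there: P(S_4 ≤ t) = P(N ≥ 4) = 1 − P(N ≤ 3) ≈ 0.8617.

0.8617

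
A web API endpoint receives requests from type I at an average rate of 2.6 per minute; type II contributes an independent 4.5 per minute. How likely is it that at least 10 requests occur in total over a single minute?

Independent Poisson processes superpose: combined rate λ = 2.6 + 4.5 = 7.1 per minute.
So μ = 7.1.
P(N ≥ 10) = 1 − P(N ≤ 9) ≈ 0.1798.

0.1798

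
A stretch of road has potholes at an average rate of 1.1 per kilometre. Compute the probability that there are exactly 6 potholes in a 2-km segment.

0.0174

Over the interval, μ = 1.1 × 2 = 2.2 (a 2-km segment = 2 kilometres).
P(N = 6) = e^(−μ) μ^6/6! = e^(−2.2) · 2.2^6/720 ≈ 0.0174.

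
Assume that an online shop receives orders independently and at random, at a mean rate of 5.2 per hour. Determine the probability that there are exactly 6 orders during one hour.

With mean μ = 5.2 per hour,
P(N = 6) = e^(−μ) μ^6/6! = e^(−5.2) · 5.2^6/720 ≈ 0.1515.

0.1515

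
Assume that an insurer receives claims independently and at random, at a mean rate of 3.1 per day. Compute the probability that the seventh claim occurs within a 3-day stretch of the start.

0.8192

Over the interval, μ = 3.1 × 3 = 9.3 (a 3-day stretch = 3 days).
The seventh arrival falls in the interval iff at least 7 events occur there: P(S_7 ≤ t) = P(N ≥ 7) = 1 − P(N ≤ 6) ≈ 0.8192.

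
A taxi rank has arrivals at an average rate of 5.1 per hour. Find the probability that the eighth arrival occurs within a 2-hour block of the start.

0.7973

Over the interval, μ = 5.1 × 2 = 10.2 (a 2-hour block = 2 hours).
The eighth arrival falls in the interval iff at least 8 events occur there: P(S_8 ≤ t) = P(N ≥ 8) = 1 − P(N ≤ 7) ≈ 0.7973.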